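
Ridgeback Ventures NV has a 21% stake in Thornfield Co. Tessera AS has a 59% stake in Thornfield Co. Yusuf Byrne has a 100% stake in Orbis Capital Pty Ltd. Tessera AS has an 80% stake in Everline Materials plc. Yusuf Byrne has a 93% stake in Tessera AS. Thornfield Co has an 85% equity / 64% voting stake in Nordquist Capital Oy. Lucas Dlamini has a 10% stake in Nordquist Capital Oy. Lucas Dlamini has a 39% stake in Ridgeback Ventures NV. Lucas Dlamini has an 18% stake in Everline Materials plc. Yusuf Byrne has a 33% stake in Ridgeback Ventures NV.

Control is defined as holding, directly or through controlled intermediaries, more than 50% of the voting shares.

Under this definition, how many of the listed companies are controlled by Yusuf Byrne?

5

Yusuf holds 93% of Tessera, so Yusuf controls Tessera.
Tessera holds 59% of Thornfield, so Yusuf controls Thornfield.
Thornfield holds 64% of Nordquist, so Yusuf controls Nordquist.
Yusuf holds 100% of Orbis, so Yusuf controls Orbis.
Tessera holds 80% of Everline, so Yusuf controls Everline.
No other company's threshold is met.
Yusuf controls 5 companies.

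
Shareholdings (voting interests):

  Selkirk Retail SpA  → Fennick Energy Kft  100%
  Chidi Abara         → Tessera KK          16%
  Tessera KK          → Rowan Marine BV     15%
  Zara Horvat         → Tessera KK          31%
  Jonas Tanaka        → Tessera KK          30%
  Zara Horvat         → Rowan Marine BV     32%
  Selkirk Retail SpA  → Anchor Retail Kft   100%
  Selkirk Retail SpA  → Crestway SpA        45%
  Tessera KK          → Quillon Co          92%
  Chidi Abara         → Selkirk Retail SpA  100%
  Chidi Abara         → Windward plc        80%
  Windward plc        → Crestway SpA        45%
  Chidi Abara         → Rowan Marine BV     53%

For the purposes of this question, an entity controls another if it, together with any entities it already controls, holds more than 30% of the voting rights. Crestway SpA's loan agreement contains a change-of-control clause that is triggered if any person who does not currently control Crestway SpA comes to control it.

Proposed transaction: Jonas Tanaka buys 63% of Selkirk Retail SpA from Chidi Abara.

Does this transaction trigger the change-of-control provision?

Yes

The purchase adds only to Jonas's holdings (Chidi's stake shrinks), so Jonas is the only person who could newly come to control Crestway.
Jonas's largest direct stake is 30% in Tessera, which does not meet the threshold, so Jonas controls no company.
Neither Jonas nor any entity Jonas controls holds any voting interest in Crestway.
So before the transaction, Jonas does not control Crestway.
After the purchase, Jonas holds 63% of Selkirk directly, and Chidi's stake falls to 37%.
Jonas holds 63% of Selkirk, so Jonas controls Selkirk.
Selkirk holds 45% of Crestway, so Jonas controls Crestway.
Jonas did not control Crestway before and does after, so the clause is triggered.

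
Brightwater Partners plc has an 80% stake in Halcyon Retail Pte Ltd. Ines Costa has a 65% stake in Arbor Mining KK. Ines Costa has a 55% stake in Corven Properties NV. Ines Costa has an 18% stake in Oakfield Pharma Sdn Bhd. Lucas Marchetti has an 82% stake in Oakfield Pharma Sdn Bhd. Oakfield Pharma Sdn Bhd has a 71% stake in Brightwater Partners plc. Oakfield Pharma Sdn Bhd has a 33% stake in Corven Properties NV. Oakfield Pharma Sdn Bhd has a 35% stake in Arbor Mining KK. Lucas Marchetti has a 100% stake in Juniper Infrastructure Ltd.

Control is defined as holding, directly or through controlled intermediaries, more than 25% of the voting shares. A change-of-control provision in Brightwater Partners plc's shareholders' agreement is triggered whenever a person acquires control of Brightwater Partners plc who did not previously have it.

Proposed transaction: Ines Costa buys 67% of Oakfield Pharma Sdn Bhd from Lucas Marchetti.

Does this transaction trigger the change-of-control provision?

The purchase adds only to Ines's holdings (Lucas's stake shrinks), so Ines is the only person who could newly come to control Brightwater.
Ines holds 55% of Corven, so Ines controls Corven.
Ines holds 65% of Arbor, so Ines controls Arbor.
Neither Ines nor any entity Ines controls holds any voting interest in Brightwater.
So before the transaction, Ines does not control Brightwater.
After the purchase, Ines's direct stake in Oakfield rises to 18% + 67% = 85%, and Lucas's stake falls to 15%.
Ines holds 85% of Oakfield, so Ines controls Oakfield.
Oakfield holds 71% of Brightwater, so Ines controls Brightwater.
Ines did not control Brightwater before and does after, so the clause is triggered.

Yes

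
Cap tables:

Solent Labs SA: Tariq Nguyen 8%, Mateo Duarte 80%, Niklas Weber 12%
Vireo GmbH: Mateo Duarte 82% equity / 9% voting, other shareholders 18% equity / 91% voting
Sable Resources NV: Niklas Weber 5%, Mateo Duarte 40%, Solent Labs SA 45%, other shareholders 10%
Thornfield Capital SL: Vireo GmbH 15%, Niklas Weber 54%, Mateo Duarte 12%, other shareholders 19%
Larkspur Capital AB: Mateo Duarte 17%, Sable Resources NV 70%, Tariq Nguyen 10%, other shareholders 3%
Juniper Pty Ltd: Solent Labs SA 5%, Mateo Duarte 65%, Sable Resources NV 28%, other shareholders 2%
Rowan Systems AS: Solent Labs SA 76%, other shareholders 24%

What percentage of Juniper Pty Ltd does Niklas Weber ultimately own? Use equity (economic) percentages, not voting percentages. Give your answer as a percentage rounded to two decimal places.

Niklas reaches Juniper along 3 paths.
Via Solent: 12% × 5% = 0.6%.
Via Sable: 5% × 28% = 1.4%.
Via Solent → Sable: 12% × 45% × 28% = 1.512%.
Total: 0.6% + 1.4% + 1.512% = 3.512%.
Rounded: 3.51%.

3.51%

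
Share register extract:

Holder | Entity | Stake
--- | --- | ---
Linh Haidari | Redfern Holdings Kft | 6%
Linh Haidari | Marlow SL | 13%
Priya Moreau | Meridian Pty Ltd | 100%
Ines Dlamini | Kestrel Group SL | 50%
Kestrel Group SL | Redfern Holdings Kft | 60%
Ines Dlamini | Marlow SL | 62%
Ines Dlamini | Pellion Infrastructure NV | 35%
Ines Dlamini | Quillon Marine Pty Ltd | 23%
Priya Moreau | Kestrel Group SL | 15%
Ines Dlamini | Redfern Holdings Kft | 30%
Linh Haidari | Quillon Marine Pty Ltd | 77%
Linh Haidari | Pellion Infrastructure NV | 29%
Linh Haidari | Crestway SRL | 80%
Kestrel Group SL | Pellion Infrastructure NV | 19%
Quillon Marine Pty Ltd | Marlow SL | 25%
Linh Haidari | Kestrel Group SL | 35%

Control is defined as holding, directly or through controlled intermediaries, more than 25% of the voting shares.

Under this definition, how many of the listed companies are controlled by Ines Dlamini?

4

Ines holds 50% of Kestrel, so Ines controls Kestrel.
Ines and Kestrel together hold 30% + 60% = 90% of Redfern, so Ines controls Redfern.
Ines and Kestrel together hold 35% + 19% = 54% of Pellion, so Ines controls Pellion.
Ines holds 62% of Marlow, so Ines controls Marlow.
No other company's threshold is met.
Ines controls 4 companies.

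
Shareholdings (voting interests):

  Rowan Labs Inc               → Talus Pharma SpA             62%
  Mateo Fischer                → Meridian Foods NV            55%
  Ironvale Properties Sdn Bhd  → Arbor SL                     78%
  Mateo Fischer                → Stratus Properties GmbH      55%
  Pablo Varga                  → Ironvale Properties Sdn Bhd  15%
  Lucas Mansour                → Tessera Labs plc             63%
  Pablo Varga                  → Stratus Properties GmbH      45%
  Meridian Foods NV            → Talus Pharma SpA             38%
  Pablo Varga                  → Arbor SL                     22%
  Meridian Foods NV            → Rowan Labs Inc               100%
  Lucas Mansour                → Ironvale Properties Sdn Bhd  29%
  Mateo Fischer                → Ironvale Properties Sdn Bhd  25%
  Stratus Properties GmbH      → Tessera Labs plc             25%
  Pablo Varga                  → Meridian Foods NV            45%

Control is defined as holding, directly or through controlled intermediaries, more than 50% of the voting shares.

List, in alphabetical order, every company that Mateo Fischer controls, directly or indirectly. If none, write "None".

Mateo holds 55% of Meridian, so Mateo controls Meridian.
Mateo holds 55% of Stratus, so Mateo controls Stratus.
Meridian holds 100% of Rowan, so Mateo controls Rowan.
Meridian and Rowan together hold 38% + 62% = 100% of Talus, so Mateo controls Talus.
No other company's threshold is met.

Meridian Foods NV, Rowan Labs Inc, Stratus Properties GmbH, Talus Pharma SpA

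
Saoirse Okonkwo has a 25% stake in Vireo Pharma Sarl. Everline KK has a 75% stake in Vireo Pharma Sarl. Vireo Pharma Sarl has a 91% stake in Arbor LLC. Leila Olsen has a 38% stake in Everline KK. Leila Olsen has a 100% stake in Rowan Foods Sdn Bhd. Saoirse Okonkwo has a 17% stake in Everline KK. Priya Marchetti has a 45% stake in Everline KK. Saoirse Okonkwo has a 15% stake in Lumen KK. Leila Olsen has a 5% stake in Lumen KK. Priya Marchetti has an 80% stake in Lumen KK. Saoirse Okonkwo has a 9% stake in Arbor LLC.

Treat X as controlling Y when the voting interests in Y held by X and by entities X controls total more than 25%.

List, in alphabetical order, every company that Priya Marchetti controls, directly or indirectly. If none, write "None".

Arbor LLC, Everline KK, Lumen KK, Vireo Pharma Sarl

Priya holds 80% of Lumen, so Priya controls Lumen.
Priya holds 45% of Everline, so Priya controls Everline.
Everline holds 75% of Vireo, so Priya controls Vireo.
Vireo holds 91% of Arbor, so Priya controls Arbor.
No other company's threshold is met.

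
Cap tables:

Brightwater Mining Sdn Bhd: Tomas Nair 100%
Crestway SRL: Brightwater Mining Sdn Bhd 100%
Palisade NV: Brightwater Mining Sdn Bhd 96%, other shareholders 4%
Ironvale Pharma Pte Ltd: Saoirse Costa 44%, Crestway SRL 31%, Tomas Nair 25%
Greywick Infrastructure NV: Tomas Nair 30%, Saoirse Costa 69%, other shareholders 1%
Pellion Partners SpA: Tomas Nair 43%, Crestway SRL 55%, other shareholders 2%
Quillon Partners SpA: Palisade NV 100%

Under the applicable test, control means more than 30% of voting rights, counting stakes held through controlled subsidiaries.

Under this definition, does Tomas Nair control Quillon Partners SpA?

Tomas holds 100% of Brightwater, so Tomas controls Brightwater.
Brightwater holds 96% of Palisade, so Tomas controls Palisade.
Palisade holds 100% of Quillon, so Tomas controls Quillon.

Yes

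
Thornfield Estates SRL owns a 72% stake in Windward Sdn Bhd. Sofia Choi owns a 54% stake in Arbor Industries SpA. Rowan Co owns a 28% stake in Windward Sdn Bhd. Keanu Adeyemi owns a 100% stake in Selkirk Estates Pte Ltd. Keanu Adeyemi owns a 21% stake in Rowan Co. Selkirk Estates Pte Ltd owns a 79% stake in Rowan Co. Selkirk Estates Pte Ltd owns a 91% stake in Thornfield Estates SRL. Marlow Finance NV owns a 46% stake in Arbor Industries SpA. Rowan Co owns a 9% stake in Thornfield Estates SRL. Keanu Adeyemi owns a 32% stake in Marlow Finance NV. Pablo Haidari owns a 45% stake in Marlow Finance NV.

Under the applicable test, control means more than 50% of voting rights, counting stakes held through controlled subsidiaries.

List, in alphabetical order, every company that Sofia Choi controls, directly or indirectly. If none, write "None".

Sofia holds 54% of Arbor, so Sofia controls Arbor.
No other company's threshold is met.

Arbor Industries SpA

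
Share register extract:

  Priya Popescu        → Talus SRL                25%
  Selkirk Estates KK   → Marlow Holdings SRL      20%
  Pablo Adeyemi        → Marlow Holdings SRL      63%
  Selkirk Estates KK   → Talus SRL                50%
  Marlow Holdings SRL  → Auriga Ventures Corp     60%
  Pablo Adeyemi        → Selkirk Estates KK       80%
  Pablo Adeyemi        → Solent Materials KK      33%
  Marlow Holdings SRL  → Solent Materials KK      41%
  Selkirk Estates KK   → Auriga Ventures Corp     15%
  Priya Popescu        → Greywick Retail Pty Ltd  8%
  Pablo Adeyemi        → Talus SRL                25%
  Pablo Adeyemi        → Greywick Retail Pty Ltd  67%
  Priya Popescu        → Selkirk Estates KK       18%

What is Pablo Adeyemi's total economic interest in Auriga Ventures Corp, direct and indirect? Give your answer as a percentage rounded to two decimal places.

Pablo reaches Auriga along 3 paths.
Via Selkirk: 80% × 15% = 12%.
Via Marlow: 63% × 60% = 37.8%.
Via Selkirk → Marlow: 80% × 20% × 60% = 9.6%.
Total: 12% + 37.8% + 9.6% = 59.4%.
Rounded: 59.40%.

59.40%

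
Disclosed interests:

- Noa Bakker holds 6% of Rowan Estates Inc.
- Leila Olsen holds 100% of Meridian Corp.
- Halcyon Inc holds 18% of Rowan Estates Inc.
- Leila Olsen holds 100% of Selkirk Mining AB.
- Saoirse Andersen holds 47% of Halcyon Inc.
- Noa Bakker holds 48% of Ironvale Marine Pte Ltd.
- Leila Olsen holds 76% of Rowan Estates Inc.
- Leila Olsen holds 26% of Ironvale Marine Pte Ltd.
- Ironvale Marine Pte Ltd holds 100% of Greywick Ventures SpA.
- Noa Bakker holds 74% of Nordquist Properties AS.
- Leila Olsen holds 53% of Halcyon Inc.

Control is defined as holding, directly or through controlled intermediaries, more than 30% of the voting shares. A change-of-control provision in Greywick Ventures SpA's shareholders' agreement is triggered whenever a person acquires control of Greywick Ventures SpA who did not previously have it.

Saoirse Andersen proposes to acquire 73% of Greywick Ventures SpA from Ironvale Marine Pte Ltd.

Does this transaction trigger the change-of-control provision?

Yes

The purchase adds only to Saoirse's holdings (Ironvale's stake shrinks), so Saoirse is the only person who could newly come to control Greywick.
Saoirse holds 47% of Halcyon, so Saoirse controls Halcyon.
Neither Saoirse nor any entity Saoirse controls holds any voting interest in Greywick.
So before the transaction, Saoirse does not control Greywick.
After the purchase, Saoirse holds 73% of Greywick directly, and Ironvale's stake falls to 27%.
Saoirse holds 73% of Greywick, so Saoirse controls Greywick.
Saoirse did not control Greywick before and does after, so the clause is triggered.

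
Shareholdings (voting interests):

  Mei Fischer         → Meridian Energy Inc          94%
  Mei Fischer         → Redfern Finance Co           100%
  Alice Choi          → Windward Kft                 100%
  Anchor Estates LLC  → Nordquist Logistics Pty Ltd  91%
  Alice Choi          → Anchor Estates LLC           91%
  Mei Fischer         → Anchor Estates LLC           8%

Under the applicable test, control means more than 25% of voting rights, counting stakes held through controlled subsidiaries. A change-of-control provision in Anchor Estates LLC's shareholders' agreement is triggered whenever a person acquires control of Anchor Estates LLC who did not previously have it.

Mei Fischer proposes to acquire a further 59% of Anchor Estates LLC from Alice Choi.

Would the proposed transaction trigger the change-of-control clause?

Yes

The purchase adds only to Mei's holdings (Alice's stake shrinks), so Mei is the only person who could newly come to control Anchor.
Mei holds 100% of Redfern, so Mei controls Redfern.
Mei holds 94% of Meridian, so Mei controls Meridian.
In Anchor, Mei's side holds only 8%, not > 25%.
So before the transaction, Mei does not control Anchor.
After the purchase, Mei's direct stake in Anchor rises to 8% + 59% = 67%, and Alice's stake falls to 32%.
Mei holds 67% of Anchor, so Mei controls Anchor.
Mei did not control Anchor before and does after, so the clause is triggered.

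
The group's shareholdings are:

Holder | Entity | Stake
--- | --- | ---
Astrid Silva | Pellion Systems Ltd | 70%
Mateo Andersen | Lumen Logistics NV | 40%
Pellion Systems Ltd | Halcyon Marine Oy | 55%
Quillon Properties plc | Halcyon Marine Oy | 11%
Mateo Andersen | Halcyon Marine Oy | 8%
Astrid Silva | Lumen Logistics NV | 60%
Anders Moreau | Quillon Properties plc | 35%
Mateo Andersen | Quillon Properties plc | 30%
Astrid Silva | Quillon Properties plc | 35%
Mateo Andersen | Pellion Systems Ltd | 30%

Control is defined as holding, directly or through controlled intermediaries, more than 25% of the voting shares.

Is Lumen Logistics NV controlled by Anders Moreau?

Anders holds 35% of Quillon, so Anders controls Quillon.
Neither Anders nor any entity Anders controls holds any voting interest in Lumen.
So Anders does not control Lumen.

No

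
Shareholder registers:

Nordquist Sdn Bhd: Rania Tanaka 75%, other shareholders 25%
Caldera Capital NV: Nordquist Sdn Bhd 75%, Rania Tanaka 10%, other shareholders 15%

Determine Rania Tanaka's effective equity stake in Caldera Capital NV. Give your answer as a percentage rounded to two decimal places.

66.25%

Rania reaches Caldera along 2 paths.
Via Nordquist: 75% × 75% = 56.25%.
Direct stake: 10% = 10%.
Total: 56.25% + 10% = 66.25%.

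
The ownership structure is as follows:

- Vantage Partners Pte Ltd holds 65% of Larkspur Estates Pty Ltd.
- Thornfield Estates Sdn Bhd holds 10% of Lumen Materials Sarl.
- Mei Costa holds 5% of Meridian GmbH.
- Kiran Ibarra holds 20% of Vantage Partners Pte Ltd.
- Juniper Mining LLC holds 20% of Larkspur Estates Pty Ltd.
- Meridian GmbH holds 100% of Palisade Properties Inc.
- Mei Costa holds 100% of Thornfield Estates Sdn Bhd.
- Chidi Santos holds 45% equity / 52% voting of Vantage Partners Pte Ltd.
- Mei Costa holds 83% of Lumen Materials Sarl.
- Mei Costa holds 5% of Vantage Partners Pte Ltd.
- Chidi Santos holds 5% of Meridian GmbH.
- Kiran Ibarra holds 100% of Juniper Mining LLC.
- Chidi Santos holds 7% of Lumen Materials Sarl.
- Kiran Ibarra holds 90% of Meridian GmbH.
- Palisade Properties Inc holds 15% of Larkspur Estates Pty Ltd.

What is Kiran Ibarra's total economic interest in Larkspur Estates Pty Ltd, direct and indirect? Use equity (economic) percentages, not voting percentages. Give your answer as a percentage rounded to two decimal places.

46.50%

Kiran reaches Larkspur along 3 paths.
Via Meridian → Palisade: 90% × 100% × 15% = 13.5%.
Via Juniper: 100% × 20% = 20%.
Via Vantage: 20% × 65% = 13%.
Total: 13.5% + 20% + 13% = 46.5%.
Rounded: 46.50%.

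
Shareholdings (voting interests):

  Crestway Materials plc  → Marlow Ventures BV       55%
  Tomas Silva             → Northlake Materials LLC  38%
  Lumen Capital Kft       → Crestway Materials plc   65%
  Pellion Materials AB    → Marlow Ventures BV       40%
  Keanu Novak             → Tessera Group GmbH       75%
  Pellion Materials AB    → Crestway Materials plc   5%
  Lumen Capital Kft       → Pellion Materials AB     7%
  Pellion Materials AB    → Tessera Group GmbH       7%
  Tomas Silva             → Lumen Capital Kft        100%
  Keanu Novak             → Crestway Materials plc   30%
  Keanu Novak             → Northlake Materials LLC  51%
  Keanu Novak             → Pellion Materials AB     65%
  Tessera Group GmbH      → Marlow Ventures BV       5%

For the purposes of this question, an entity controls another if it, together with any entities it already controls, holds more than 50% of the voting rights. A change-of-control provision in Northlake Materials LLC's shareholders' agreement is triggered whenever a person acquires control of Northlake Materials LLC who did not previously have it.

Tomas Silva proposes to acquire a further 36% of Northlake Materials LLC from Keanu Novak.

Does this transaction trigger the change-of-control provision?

Yes

The purchase adds only to Tomas's holdings (Keanu's stake shrinks), so Tomas is the only person who could newly come to control Northlake.
Tomas holds 100% of Lumen, so Tomas controls Lumen.
Lumen holds 65% of Crestway, so Tomas controls Crestway.
Crestway holds 55% of Marlow, so Tomas controls Marlow.
In Northlake, Tomas's side holds only 38%, not > 50%.
So before the transaction, Tomas does not control Northlake.
After the purchase, Tomas's direct stake in Northlake rises to 38% + 36% = 74%, and Keanu's stake falls to 15%.
Tomas holds 74% of Northlake, so Tomas controls Northlake.
Tomas did not control Northlake before and does after, so the clause is triggered.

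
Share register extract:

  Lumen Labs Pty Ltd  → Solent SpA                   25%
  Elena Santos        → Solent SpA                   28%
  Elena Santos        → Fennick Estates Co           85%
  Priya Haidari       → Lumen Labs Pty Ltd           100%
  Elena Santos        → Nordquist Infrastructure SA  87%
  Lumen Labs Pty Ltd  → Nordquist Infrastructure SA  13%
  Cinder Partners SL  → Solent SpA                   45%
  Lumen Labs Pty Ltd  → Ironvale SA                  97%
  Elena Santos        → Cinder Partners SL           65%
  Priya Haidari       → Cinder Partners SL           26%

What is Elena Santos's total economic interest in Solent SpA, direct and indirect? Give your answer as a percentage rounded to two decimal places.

Elena reaches Solent along 2 paths.
Via Cinder: 65% × 45% = 29.25%.
Direct stake: 28% = 28%.
Total: 29.25% + 28% = 57.25%.

57.25%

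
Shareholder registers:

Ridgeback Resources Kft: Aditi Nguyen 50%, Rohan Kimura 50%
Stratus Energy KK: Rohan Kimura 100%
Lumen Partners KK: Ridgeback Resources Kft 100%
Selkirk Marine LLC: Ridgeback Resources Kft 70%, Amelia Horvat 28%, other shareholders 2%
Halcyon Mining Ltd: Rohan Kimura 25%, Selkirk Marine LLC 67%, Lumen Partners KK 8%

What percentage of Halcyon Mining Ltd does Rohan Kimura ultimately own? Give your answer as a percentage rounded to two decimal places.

Rohan reaches Halcyon along 3 paths.
Direct stake: 25% = 25%.
Via Ridgeback → Selkirk: 50% × 70% × 67% = 23.45%.
Via Ridgeback → Lumen: 50% × 100% × 8% = 4%.
Total: 25% + 23.45% + 4% = 52.45%.

52.45%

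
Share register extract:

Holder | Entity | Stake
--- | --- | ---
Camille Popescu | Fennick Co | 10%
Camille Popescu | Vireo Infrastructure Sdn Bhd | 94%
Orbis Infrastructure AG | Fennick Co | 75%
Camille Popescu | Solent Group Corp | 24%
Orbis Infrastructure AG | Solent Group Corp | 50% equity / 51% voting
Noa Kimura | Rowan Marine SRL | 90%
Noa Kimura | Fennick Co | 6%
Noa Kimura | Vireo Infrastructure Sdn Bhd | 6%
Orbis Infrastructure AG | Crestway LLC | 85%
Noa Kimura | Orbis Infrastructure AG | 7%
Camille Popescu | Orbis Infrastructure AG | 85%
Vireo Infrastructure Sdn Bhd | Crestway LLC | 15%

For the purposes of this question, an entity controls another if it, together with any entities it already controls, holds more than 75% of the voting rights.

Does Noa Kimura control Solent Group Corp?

Noa holds 90% of Rowan, so Noa controls Rowan.
Neither Noa nor any entity Noa controls holds any voting interest in Solent.
So Noa does not control Solent.

No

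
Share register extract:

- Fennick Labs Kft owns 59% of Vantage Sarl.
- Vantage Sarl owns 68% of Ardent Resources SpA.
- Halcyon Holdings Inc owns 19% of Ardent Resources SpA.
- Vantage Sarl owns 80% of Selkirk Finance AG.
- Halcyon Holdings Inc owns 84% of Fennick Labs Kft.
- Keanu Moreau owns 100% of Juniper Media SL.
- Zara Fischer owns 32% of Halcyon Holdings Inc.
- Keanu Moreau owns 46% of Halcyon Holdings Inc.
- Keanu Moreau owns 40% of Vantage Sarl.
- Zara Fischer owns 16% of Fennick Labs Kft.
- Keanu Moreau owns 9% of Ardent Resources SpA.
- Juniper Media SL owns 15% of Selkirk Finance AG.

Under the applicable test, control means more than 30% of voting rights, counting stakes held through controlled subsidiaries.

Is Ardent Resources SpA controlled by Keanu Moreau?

Keanu holds 46% of Halcyon, so Keanu controls Halcyon.
Halcyon holds 84% of Fennick, so Keanu controls Fennick.
Fennick and Keanu together hold 59% + 40% = 99% of Vantage, so Keanu controls Vantage.
Keanu and Halcyon and Vantage together hold 9% + 19% + 68% = 96% of Ardent, so Keanu controls Ardent.

Yes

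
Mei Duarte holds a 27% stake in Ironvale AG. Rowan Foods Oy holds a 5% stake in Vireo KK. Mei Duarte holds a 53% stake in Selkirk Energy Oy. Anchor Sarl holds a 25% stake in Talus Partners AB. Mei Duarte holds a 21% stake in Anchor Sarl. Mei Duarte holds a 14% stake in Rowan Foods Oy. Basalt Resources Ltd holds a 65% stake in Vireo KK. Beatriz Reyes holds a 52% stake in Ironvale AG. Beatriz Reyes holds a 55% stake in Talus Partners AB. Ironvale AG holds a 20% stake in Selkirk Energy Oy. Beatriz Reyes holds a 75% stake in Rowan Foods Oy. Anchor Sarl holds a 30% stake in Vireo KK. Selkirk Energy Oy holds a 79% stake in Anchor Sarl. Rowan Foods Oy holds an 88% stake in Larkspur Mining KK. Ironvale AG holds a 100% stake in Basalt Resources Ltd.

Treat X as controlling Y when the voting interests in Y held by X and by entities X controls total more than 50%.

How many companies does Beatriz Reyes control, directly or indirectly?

Beatriz holds 52% of Ironvale, so Beatriz controls Ironvale.
Beatriz holds 75% of Rowan, so Beatriz controls Rowan.
Rowan holds 88% of Larkspur, so Beatriz controls Larkspur.
Ironvale holds 100% of Basalt, so Beatriz controls Basalt.
Rowan and Basalt together hold 5% + 65% = 70% of Vireo, so Beatriz controls Vireo.
Beatriz holds 55% of Talus, so Beatriz controls Talus.
No other company's threshold is met.
Beatriz controls 6 companies.

6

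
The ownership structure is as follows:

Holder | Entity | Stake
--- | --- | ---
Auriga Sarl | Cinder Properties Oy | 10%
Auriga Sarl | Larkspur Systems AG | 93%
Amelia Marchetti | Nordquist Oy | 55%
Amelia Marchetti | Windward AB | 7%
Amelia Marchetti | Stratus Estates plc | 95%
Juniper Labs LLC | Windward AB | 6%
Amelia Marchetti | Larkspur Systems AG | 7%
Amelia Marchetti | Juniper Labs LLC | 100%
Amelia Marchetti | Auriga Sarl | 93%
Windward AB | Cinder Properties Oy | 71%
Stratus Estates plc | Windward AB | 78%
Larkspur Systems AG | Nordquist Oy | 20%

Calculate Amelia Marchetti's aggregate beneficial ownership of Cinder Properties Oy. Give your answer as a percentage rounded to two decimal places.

Amelia reaches Cinder along 4 paths.
Via Auriga: 93% × 10% = 9.3%.
Via Windward: 7% × 71% = 4.97%.
Via Stratus → Windward: 95% × 78% × 71% = 52.611%.
Via Juniper → Windward: 100% × 6% × 71% = 4.26%.
Total: 9.3% + 4.97% + 52.611% + 4.26% = 71.141%.
Rounded: 71.14%.

71.14%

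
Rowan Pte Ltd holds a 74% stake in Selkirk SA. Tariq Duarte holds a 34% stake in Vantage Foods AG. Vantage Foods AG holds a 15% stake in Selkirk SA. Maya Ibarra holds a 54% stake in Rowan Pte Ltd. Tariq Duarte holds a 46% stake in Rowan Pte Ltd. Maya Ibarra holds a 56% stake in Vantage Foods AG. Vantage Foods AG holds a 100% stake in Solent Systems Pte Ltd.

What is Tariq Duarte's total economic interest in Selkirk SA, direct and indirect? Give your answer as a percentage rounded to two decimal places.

Tariq reaches Selkirk along 2 paths.
Via Rowan: 46% × 74% = 34.04%.
Via Vantage: 34% × 15% = 5.1%.
Total: 34.04% + 5.1% = 39.14%.

39.14%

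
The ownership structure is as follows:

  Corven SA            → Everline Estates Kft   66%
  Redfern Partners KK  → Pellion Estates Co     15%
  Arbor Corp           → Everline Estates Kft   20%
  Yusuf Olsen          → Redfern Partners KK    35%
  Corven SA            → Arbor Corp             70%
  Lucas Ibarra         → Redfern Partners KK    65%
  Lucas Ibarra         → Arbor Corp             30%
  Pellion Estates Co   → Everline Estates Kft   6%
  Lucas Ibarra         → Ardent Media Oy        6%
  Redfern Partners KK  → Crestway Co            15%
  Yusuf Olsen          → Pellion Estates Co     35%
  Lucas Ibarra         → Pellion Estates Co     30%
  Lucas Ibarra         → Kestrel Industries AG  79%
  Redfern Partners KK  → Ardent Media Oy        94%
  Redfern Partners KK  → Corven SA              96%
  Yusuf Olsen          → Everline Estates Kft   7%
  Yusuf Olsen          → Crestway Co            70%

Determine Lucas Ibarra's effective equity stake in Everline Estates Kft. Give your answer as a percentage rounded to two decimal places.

Lucas reaches Everline along 5 paths.
Via Redfern → Corven: 65% × 96% × 66% = 41.184%.
Via Arbor: 30% × 20% = 6%.
Via Redfern → Corven → Arbor: 65% × 96% × 70% × 20% = 8.736%.
Via Pellion: 30% × 6% = 1.8%.
Via Redfern → Pellion: 65% × 15% × 6% = 0.585%.
Total: 41.184% + 6% + 8.736% + 1.8% + 0.585% = 58.305%.
Rounded: 58.31%.

58.31%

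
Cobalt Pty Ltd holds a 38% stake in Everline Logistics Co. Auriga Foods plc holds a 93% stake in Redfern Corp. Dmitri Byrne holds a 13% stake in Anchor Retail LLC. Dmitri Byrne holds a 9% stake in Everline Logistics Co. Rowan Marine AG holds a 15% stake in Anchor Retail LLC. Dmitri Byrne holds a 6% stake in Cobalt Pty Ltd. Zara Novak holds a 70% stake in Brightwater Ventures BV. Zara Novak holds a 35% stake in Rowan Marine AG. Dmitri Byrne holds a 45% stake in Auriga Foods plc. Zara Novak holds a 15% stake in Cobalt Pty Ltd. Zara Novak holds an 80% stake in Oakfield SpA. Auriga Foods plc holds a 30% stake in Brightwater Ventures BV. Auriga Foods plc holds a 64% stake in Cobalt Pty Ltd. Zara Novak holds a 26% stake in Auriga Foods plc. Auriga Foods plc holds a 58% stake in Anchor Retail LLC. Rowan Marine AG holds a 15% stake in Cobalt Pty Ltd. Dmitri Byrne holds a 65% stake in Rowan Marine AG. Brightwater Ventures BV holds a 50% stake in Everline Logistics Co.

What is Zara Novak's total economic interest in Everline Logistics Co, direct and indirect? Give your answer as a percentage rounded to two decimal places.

52.92%

Zara reaches Everline along 5 paths.
Via Auriga → Brightwater: 26% × 30% × 50% = 3.9%.
Via Brightwater: 70% × 50% = 35%.
Via Auriga → Cobalt: 26% × 64% × 38% = 6.3232%.
Via Rowan → Cobalt: 35% × 15% × 38% = 1.995%.
Via Cobalt: 15% × 38% = 5.7%.
Total: 3.9% + 35% + 6.3232% + 1.995% + 5.7% = 52.9182%.
Rounded: 52.92%.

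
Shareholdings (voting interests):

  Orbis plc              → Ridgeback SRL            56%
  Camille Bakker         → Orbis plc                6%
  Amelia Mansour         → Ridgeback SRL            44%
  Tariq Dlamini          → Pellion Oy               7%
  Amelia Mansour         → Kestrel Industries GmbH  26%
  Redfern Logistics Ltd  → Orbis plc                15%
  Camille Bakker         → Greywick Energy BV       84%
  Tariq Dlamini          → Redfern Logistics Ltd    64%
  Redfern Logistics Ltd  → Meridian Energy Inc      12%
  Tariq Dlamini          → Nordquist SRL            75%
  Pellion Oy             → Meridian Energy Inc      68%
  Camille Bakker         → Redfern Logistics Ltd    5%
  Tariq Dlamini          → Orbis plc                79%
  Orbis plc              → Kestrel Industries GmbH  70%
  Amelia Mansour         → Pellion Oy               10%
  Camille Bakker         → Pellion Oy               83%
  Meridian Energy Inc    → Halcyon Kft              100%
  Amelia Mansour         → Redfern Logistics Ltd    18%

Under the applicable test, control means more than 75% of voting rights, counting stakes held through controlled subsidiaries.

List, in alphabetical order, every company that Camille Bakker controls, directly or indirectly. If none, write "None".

Greywick Energy BV, Pellion Oy

Camille holds 83% of Pellion, so Camille controls Pellion.
Camille holds 84% of Greywick, so Camille controls Greywick.
No other company's threshold is met.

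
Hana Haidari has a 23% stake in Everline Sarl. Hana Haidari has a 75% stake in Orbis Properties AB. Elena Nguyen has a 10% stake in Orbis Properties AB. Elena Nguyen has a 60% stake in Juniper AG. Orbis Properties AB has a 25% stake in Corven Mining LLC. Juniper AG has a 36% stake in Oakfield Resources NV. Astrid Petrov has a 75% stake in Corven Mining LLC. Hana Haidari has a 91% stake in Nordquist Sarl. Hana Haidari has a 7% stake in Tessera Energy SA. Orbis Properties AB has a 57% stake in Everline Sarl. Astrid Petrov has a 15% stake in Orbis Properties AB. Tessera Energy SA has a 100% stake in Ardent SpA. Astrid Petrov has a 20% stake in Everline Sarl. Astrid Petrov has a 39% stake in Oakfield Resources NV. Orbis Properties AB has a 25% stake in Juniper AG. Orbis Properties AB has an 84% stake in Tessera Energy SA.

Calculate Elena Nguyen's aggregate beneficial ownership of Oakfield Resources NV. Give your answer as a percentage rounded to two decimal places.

22.50%

Elena reaches Oakfield along 2 paths.
Via Juniper: 60% × 36% = 21.6%.
Via Orbis → Juniper: 10% × 25% × 36% = 0.9%.
Total: 21.6% + 0.9% = 22.5%.
Rounded: 22.50%.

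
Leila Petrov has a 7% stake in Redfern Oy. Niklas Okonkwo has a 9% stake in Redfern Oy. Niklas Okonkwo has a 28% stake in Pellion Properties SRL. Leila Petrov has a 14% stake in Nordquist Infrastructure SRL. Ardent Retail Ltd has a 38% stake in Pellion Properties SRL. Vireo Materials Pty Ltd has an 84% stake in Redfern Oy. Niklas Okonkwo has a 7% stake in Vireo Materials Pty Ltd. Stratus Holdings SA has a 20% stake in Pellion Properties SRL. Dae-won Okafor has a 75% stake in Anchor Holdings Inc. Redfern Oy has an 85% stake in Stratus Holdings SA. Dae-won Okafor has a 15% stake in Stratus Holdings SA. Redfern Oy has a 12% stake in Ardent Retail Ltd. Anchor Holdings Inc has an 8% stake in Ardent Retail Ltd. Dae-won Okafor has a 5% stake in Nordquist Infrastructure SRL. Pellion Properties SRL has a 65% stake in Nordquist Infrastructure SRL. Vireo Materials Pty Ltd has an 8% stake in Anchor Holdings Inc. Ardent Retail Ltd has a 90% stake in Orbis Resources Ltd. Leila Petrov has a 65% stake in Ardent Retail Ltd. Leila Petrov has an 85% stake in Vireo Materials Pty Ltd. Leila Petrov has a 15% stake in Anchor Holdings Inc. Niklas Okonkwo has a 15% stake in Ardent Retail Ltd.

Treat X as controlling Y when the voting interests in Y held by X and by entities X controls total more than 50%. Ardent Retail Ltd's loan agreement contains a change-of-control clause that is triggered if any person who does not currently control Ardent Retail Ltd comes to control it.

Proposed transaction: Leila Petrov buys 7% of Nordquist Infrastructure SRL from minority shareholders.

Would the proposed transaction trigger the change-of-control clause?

The purchase changes only Leila's holdings, so Leila is the only person who could newly come to control Ardent.
Leila holds 85% of Vireo, so Leila controls Vireo.
Leila and Vireo together hold 7% + 84% = 91% of Redfern, so Leila controls Redfern.
Leila and Redfern together hold 65% + 12% = 77% of Ardent, so Leila controls Ardent.
So Leila already controls Ardent before the transaction.
After the purchase, Leila's direct stake in Nordquist rises to 14% + 7% = 21%.
Leila controlled Ardent already, so this is not a new person acquiring control; every other person's position is unchanged or reduced.
No new person acquires control, so the clause is not triggered.

No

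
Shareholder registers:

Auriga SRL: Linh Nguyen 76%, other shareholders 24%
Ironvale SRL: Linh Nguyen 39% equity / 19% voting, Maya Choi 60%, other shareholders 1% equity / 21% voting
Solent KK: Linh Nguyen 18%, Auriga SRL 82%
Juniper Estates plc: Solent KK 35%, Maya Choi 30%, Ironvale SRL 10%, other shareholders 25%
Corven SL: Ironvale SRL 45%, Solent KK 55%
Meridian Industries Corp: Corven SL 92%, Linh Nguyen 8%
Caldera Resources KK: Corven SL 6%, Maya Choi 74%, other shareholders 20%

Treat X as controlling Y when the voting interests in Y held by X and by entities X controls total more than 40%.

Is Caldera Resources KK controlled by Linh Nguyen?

No

Linh holds 76% of Auriga, so Linh controls Auriga.
Linh and Auriga together hold 18% + 82% = 100% of Solent, so Linh controls Solent.
Solent holds 55% of Corven, so Linh controls Corven.
Corven and Linh together hold 92% + 8% = 100% of Meridian, so Linh controls Meridian.
In Caldera, Linh's side holds only 6%, not > 40%.
So Linh does not control Caldera.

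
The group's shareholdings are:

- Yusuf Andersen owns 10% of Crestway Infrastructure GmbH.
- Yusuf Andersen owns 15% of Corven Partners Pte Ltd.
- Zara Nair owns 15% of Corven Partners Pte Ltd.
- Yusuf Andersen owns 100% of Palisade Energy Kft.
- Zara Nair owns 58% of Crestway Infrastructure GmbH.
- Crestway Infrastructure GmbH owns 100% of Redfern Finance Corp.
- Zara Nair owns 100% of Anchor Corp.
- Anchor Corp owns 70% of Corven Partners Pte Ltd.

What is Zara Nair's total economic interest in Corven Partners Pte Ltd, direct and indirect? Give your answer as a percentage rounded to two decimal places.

Zara reaches Corven along 2 paths.
Via Anchor: 100% × 70% = 70%.
Direct stake: 15% = 15%.
Total: 70% + 15% = 85%.
Rounded: 85.00%.

85.00%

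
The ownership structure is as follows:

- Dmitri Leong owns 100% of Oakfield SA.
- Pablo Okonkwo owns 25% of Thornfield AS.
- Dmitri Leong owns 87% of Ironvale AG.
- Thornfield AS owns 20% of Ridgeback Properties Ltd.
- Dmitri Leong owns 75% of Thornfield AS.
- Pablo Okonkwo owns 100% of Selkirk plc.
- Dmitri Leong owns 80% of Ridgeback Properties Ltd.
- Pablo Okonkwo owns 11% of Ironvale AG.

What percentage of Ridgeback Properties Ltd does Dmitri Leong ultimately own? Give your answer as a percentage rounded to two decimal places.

95.00%

Dmitri reaches Ridgeback along 2 paths.
Via Thornfield: 75% × 20% = 15%.
Direct stake: 80% = 80%.
Total: 15% + 80% = 95%.
Rounded: 95.00%.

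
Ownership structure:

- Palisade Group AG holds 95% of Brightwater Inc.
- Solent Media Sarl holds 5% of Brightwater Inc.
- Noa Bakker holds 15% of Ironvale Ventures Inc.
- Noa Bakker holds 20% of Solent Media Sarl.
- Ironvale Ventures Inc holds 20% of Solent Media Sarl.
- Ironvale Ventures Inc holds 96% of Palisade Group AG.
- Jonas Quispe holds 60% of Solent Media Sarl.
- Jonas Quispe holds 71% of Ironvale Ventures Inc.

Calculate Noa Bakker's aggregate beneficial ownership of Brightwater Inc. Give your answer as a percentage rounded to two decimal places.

Noa reaches Brightwater along 3 paths.
Via Solent: 20% × 5% = 1%.
Via Ironvale → Solent: 15% × 20% × 5% = 0.15%.
Via Ironvale → Palisade: 15% × 96% × 95% = 13.68%.
Total: 1% + 0.15% + 13.68% = 14.83%.

14.83%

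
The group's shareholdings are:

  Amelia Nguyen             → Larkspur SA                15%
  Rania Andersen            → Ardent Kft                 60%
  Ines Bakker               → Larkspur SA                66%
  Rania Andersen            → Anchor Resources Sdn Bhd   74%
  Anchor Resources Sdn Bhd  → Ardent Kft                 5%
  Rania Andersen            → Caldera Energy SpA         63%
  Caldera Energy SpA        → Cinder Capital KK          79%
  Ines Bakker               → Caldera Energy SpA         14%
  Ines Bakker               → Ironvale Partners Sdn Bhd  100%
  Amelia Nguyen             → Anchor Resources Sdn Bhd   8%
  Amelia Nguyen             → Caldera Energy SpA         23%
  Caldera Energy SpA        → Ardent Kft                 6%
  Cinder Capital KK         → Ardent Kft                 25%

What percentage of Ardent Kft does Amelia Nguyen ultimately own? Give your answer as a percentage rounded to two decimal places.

6.32%

Amelia reaches Ardent along 3 paths.
Via Caldera: 23% × 6% = 1.38%.
Via Anchor: 8% × 5% = 0.4%.
Via Caldera → Cinder: 23% × 79% × 25% = 4.5425%.
Total: 1.38% + 0.4% + 4.5425% = 6.3225%.
Rounded: 6.32%.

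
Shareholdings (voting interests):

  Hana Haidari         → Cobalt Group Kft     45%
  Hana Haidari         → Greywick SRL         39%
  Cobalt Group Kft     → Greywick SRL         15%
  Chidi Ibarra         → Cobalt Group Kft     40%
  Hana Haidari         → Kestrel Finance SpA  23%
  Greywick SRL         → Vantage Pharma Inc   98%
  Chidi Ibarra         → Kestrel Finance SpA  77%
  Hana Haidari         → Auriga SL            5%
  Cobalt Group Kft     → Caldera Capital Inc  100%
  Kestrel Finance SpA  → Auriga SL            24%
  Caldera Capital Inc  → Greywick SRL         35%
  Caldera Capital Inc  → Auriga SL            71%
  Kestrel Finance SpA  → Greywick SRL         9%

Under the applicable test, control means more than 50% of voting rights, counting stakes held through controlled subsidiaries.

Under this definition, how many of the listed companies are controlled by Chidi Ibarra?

1

Chidi holds 77% of Kestrel, so Chidi controls Kestrel.
No other company's threshold is met.
Chidi controls 1 company.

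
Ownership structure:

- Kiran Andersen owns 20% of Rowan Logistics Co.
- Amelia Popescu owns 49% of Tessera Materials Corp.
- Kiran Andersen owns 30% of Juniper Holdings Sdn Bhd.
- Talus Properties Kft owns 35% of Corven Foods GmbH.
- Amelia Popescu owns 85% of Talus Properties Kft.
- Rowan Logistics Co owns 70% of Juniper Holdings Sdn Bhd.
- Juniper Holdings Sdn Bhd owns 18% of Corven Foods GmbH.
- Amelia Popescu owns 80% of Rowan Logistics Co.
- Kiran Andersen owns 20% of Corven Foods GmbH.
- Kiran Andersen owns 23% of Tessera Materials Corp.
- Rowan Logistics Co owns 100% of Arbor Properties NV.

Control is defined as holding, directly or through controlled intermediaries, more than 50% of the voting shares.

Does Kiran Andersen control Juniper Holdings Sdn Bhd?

Kiran's largest direct stake is 30% in Juniper, which does not meet the threshold, so Kiran controls no company.
In Juniper, Kiran's side holds only 30%, not > 50%.
So Kiran does not control Juniper.

No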